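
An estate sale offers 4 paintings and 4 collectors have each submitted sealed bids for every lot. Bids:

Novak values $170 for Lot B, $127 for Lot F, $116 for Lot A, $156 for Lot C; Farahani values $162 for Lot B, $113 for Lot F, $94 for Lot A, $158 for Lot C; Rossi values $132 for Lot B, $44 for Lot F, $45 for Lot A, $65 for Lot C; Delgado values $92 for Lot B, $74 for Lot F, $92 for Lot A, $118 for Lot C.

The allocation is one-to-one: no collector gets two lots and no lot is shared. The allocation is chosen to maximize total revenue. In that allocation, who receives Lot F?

Optimal: Novak→Lot F ($127), Farahani→Lot C ($158), Rossi→Lot B ($132), Delgado→Lot A ($92) — total 127+158+132+92 = $509.
Novak's own top lot is Lot B ($170), but forcing Novak→Lot B and reassigning the rest optimally gives only $464 — worse by 45.

Novak receives Lot F.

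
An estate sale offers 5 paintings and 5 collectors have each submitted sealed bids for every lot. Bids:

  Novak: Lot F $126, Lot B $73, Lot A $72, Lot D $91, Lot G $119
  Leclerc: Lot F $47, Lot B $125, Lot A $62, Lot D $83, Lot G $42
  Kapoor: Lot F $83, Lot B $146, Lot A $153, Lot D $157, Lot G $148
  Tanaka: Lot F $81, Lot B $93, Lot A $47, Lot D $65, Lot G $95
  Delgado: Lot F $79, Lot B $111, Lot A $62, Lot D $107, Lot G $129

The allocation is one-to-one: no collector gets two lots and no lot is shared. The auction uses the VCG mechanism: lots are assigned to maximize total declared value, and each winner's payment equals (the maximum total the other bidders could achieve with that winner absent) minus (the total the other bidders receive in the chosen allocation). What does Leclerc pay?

Efficient allocation: Novak→Lot F ($126), Leclerc→Lot B ($125), Kapoor→Lot A ($153), Tanaka→Lot G ($95), Delgado→Lot D ($107); total welfare W = $606.
Leclerc receives Lot B at value $125, so the others get W − 125 = $481.
Without Leclerc: best allocation of the remaining 4 bidders over all 5 lots is Novak→Lot F ($126), Kapoor→Lot D ($157), Tanaka→Lot B ($93), Delgado→Lot G ($129), total $505.
VCG payment = (others' best without Leclerc) − (others' welfare with Leclerc) = 505 − 481 = $24.

Leclerc pays $24.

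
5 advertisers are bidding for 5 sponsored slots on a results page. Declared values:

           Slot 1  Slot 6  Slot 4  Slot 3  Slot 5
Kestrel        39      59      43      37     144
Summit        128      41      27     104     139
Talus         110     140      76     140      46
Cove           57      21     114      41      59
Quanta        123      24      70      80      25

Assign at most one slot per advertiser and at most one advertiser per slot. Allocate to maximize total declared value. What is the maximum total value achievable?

Optimal: Kestrel→Slot 5 ($144), Summit→Slot 3 ($104), Talus→Slot 6 ($140), Cove→Slot 4 ($114), Quanta→Slot 1 ($123) — total 144+104+140+114+123 = $625.
Column-greedy (each slot in turn goes to its best remaining advertiser) gives $606, worse by 19.

Maximum total: $625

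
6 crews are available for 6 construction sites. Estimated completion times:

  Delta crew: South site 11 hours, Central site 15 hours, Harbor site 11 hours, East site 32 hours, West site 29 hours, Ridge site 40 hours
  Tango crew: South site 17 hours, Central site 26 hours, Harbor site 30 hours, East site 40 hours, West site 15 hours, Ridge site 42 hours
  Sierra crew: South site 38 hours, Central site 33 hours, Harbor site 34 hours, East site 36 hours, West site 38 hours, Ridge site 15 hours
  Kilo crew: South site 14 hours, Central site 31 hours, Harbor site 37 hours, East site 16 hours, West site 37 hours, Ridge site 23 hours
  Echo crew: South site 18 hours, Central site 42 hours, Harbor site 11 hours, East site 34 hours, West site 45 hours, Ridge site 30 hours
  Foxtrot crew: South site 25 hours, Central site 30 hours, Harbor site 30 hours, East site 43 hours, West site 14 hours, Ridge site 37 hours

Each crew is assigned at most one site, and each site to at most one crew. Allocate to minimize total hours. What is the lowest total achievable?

Min total: 88 hours

This is the linear assignment problem.
Optimal: Delta crew→Central site (15 hours), Tango crew→South site (17 hours), Sierra crew→Ridge site (15 hours), Kilo crew→East site (16 hours), Echo crew→Harbor site (11 hours), Foxtrot crew→West site (14 hours) — total 15+17+15+16+11+14 = 88 hours.
Min-entry greedy (repeatedly take the single cheapest remaining cell) gives 93 hours, worse by 5.
No other one-to-one assignment undercuts 88 hours.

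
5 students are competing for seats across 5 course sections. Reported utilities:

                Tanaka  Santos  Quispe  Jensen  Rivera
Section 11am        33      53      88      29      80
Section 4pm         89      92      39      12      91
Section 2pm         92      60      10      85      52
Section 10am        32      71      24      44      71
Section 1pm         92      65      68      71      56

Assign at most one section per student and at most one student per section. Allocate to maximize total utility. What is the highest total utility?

Optimal: Tanaka→Section 1pm (92 points), Santos→Section 4pm (92 points), Quispe→Section 11am (88 points), Jensen→Section 2pm (85 points), Rivera→Section 10am (71 points) — total 92+92+88+85+71 = 428 points.
Column-greedy (each section in turn goes to its best remaining student) gives 414 points, worse by 14.
Swapping Quispe↔Jensen (Quispe→Section 2pm 10 points, Jensen→Section 11am 29 points) loses 134.

Maximum total: 428 points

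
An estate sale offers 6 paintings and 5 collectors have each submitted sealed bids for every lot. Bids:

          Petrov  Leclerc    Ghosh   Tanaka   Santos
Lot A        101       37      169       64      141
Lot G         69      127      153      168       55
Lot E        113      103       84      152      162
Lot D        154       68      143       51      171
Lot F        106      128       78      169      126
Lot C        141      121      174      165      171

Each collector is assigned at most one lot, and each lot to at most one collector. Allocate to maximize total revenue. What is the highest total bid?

Optimal: Petrov→Lot D ($154), Leclerc→Lot G ($127), Ghosh→Lot A ($169), Tanaka→Lot F ($169), Santos→Lot C ($171) — total 154+127+169+169+171 = $790.
Row-greedy (each collector in turn takes its best remaining lot) gives $786, worse by 4.

Maximum total: $790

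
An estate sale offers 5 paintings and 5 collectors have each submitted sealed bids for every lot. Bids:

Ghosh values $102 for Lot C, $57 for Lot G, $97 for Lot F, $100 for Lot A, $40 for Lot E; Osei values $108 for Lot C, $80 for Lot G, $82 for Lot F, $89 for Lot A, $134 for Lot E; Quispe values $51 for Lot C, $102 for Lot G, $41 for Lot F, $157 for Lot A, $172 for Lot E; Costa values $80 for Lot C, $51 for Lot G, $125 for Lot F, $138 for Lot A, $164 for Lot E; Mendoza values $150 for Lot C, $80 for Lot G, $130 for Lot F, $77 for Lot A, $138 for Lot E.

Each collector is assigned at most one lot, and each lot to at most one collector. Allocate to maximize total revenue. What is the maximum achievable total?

This is a one-to-one assignment (maximum-weight bipartite matching).
Optimal: Ghosh→Lot F ($97), Osei→Lot G ($80), Quispe→Lot A ($157), Costa→Lot E ($164), Mendoza→Lot C ($150) — total 97+80+157+164+150 = $648.
Row-greedy (each collector in turn takes its best remaining lot) gives $598, worse by 50.
Next-best assignment: Ghosh→Lot F, Osei→Lot G, Quispe→Lot E, Costa→Lot A, Mendoza→Lot C = $637.
Swapping Osei↔Quispe (Osei→Lot A $89, Quispe→Lot G $102) loses 46.

Max total: $648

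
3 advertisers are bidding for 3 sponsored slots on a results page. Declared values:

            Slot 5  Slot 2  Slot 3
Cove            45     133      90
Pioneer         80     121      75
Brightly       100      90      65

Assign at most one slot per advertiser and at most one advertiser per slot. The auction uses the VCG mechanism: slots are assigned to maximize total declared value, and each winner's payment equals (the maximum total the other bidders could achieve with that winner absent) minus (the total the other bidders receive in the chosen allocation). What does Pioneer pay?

Pioneer pays $43.

Efficient allocation: Cove→Slot 3 ($90), Pioneer→Slot 2 ($121), Brightly→Slot 5 ($100); total welfare W = $311.
Pioneer receives Slot 2 at value $121, so the others get W − 121 = $190.
Without Pioneer: best allocation of the remaining 2 bidders over all 3 slots is Cove→Slot 2 ($133), Brightly→Slot 5 ($100), total $233.
VCG payment = (others' best without Pioneer) − (others' welfare with Pioneer) = 233 − 190 = $43.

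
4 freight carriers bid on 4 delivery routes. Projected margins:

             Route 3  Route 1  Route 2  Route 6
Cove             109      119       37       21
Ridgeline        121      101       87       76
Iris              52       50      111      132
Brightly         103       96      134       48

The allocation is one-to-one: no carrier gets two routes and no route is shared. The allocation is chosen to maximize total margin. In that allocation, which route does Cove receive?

Optimal: Cove→Route 1 ($119k), Ridgeline→Route 3 ($121k), Iris→Route 6 ($132k), Brightly→Route 2 ($134k) — total 119+121+132+134 = $506k.
Next-best assignment: Cove→Route 3, Ridgeline→Route 1, Iris→Route 6, Brightly→Route 2 = $476k.
Every other assignment is strictly worse.

Cove receives Route 1.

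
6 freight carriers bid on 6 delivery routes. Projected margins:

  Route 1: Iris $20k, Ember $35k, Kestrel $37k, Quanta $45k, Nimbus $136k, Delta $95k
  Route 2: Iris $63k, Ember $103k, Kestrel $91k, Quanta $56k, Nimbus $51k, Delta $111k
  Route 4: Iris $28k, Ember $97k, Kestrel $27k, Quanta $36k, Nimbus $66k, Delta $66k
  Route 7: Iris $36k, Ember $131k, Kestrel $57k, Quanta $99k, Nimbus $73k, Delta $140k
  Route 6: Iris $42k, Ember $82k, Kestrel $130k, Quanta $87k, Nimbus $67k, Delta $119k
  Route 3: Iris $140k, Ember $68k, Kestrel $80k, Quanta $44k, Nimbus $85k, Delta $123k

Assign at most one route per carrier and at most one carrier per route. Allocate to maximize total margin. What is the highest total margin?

Optimal: Iris→Route 3 ($140k), Ember→Route 4 ($97k), Kestrel→Route 6 ($130k), Quanta→Route 7 ($99k), Nimbus→Route 1 ($136k), Delta→Route 2 ($111k) — total 140+97+130+99+136+111 = $713k.
Max-entry greedy (repeatedly take the single best remaining cell) gives $685k, worse by 28.
Checked against all permutations: $713k is optimal.

Maximum total: $713k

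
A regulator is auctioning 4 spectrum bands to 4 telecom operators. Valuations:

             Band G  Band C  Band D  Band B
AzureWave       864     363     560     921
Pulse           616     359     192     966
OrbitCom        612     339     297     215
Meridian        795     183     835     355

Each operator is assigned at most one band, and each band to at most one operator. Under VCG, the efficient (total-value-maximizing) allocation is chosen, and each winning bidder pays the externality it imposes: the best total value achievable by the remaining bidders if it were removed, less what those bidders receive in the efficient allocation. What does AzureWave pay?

AzureWave pays $273M.

Efficient allocation: AzureWave→Band G ($864M), Pulse→Band B ($966M), OrbitCom→Band C ($339M), Meridian→Band D ($835M); total welfare W = $3004M.
AzureWave receives Band G at value $864M, so the others get W − 864 = $2140M.
Without AzureWave: best allocation of the remaining 3 bidders over all 4 bands is Pulse→Band B ($966M), OrbitCom→Band G ($612M), Meridian→Band D ($835M), total $2413M.
VCG payment = (others' best without AzureWave) − (others' welfare with AzureWave) = 2413 − 2140 = $273M.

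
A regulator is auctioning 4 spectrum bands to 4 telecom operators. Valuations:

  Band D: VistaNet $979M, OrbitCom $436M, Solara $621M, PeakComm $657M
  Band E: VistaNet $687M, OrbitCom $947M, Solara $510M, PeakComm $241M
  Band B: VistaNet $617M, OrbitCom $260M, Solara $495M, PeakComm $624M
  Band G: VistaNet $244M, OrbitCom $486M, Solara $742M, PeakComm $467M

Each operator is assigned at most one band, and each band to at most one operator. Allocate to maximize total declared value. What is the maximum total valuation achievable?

Treat this as an assignment problem: match each operator to one band.
Optimal: VistaNet→Band D ($979M), OrbitCom→Band E ($947M), Solara→Band G ($742M), PeakComm→Band B ($624M) — total 979+947+742+624 = $3292M.
Checked against all permutations: $3292M is optimal.

Max total: $3292M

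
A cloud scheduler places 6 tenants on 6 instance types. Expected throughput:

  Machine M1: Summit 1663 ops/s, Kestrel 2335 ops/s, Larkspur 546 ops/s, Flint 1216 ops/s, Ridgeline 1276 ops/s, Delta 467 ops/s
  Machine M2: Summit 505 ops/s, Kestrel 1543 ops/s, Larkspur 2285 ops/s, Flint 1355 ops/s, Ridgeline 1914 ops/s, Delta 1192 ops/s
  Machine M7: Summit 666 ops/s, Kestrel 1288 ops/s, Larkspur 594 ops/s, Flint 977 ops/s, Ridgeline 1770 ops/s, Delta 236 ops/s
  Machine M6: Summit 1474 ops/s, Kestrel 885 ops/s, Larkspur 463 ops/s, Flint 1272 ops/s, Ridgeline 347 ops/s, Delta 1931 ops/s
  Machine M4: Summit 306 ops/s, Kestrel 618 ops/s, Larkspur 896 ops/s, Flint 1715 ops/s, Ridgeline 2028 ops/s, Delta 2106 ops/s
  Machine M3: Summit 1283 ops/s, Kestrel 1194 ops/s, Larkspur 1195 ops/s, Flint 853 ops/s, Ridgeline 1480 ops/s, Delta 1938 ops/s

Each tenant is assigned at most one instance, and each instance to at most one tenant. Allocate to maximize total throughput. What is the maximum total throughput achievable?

Optimal: Summit→Machine M6 (1474 ops/s), Kestrel→Machine M1 (2335 ops/s), Larkspur→Machine M2 (2285 ops/s), Flint→Machine M4 (1715 ops/s), Ridgeline→Machine M7 (1770 ops/s), Delta→Machine M3 (1938 ops/s) — total 1474+2335+2285+1715+1770+1938 = 11517 ops/s.
Max-entry greedy (repeatedly take the single best remaining cell) gives 10823 ops/s, worse by 694.
Next-best assignment: Summit→Machine M3, Kestrel→Machine M1, Larkspur→Machine M2, Flint→Machine M4, Ridgeline→Machine M7, Delta→Machine M6 = 11319 ops/s.

Maximum total: 11517 ops/s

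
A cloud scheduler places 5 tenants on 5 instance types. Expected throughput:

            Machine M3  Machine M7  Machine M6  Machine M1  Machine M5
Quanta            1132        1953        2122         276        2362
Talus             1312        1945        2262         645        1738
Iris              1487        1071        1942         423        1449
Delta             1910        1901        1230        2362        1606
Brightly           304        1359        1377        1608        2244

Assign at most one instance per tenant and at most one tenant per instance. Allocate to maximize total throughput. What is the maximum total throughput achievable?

Optimal: Quanta→Machine M7 (1953 ops/s), Talus→Machine M6 (2262 ops/s), Iris→Machine M3 (1487 ops/s), Delta→Machine M1 (2362 ops/s), Brightly→Machine M5 (2244 ops/s) — total 1953+2262+1487+2362+2244 = 10308 ops/s.
Next-best assignment: Quanta→Machine M6, Talus→Machine M7, Iris→Machine M3, Delta→Machine M1, Brightly→Machine M5 = 10160 ops/s.
Swapping Quanta↔Iris (Quanta→Machine M3 1132 ops/s, Iris→Machine M7 1071 ops/s) loses 1237.
Checked against all permutations: 10308 ops/s is optimal.

Max total: 10308 ops/s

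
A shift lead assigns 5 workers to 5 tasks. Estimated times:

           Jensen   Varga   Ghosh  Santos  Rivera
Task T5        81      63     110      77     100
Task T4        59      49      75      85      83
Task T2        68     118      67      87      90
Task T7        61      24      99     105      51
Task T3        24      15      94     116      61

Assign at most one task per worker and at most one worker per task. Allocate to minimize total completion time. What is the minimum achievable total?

Optimal: Jensen→Task T3 (24 min), Varga→Task T4 (49 min), Ghosh→Task T2 (67 min), Santos→Task T5 (77 min), Rivera→Task T7 (51 min) — total 24+49+67+77+51 = 268 min.
Checked against all permutations: 268 min is optimal.

Minimum total: 268 min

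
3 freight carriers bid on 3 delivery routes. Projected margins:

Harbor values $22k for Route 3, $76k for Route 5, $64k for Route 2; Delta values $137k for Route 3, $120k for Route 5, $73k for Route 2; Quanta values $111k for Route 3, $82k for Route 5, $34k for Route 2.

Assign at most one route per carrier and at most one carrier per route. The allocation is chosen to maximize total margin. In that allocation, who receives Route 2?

Harbor receives Route 2.

Treat this as an assignment problem: match each carrier to one route.
Optimal: Harbor→Route 2 ($64k), Delta→Route 5 ($120k), Quanta→Route 3 ($111k) — total 64+120+111 = $295k.
Column-greedy (each route in turn goes to its best remaining carrier) gives $283k, worse by 12.
Next-best assignment: Harbor→Route 2, Delta→Route 3, Quanta→Route 5 = $283k.
Checked against all permutations: $295k is optimal.
Harbor's own top route is Route 5 ($76k), but forcing Harbor→Route 5 and reassigning the rest optimally gives only $260k — worse by 35.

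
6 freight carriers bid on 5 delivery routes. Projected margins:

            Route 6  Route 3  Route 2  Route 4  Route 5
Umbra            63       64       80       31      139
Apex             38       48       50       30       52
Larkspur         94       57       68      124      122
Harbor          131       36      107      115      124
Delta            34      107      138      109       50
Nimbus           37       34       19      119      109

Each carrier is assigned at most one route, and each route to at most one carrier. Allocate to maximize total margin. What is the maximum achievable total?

Maximum total: $584k

This is a one-to-one assignment (maximum-weight bipartite matching).
Optimal: Harbor→Route 6 ($131k), Larkspur→Route 3 ($57k), Delta→Route 2 ($138k), Nimbus→Route 4 ($119k), Umbra→Route 5 ($139k) — total 131+57+138+119+139 = $584k.
Max-entry greedy (repeatedly take the single best remaining cell) gives $580k, worse by 4.
Next-best assignment: Harbor→Route 6, Apex→Route 3, Delta→Route 2, Larkspur→Route 4, Umbra→Route 5 = $580k.
No other one-to-one assignment exceeds $584k.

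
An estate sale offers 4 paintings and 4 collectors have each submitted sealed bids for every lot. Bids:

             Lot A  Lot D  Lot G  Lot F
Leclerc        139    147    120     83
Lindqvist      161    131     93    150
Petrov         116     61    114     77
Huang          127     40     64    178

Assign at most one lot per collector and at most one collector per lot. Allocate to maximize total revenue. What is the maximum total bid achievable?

Optimal: Leclerc→Lot D ($147), Lindqvist→Lot A ($161), Petrov→Lot G ($114), Huang→Lot F ($178) — total 147+161+114+178 = $600.
Every other assignment is strictly worse.

Max total: $600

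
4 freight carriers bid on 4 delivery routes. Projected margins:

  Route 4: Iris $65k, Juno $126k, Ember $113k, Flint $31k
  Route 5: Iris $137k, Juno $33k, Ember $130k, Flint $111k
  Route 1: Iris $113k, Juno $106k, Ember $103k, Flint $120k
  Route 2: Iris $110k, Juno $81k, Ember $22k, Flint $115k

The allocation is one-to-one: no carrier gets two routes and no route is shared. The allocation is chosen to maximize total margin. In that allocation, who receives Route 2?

Iris receives Route 2.

Optimal: Iris→Route 2 ($110k), Juno→Route 4 ($126k), Ember→Route 5 ($130k), Flint→Route 1 ($120k) — total 110+126+130+120 = $486k.
Column-greedy (each route in turn goes to its best remaining carrier) gives $405k, worse by 81.
Next-best assignment: Iris→Route 1, Juno→Route 4, Ember→Route 5, Flint→Route 2 = $484k.
Iris's own top route is Route 5 ($137k), but forcing Iris→Route 5 and reassigning the rest optimally gives only $481k — worse by 5.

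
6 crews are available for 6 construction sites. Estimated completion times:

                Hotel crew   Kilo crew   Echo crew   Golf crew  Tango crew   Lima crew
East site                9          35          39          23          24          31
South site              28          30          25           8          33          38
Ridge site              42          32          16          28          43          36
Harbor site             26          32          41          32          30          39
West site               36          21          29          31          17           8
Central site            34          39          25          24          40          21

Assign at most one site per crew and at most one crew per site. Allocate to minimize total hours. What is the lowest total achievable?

Optimal: Hotel crew→East site (9 hours), Kilo crew→Harbor site (32 hours), Echo crew→Ridge site (16 hours), Golf crew→South site (8 hours), Tango crew→West site (17 hours), Lima crew→Central site (21 hours) — total 9+32+16+8+17+21 = 103 hours.
Swapping Hotel crew↔Tango crew (Hotel crew→West site 36 hours, Tango crew→East site 24 hours) adds 34.

Minimum total: 103 hours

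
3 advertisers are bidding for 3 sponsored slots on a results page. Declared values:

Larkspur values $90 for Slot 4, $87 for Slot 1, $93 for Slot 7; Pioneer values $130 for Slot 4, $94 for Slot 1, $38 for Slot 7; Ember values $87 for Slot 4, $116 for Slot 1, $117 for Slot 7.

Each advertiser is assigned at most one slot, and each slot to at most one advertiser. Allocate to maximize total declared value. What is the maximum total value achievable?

Max total: $339

Treat this as an assignment problem: match each advertiser to one slot.
Optimal: Larkspur→Slot 7 ($93), Pioneer→Slot 4 ($130), Ember→Slot 1 ($116) — total 93+130+116 = $339.
Max-entry greedy (repeatedly take the single best remaining cell) gives $334, worse by 5.
Next-best assignment: Larkspur→Slot 1, Pioneer→Slot 4, Ember→Slot 7 = $334.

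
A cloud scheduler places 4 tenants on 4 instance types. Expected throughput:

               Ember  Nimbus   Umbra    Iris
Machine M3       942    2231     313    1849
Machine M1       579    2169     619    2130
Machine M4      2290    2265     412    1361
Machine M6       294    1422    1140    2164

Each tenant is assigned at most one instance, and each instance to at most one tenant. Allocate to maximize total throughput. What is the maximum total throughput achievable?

Treat this as an assignment problem: match each tenant to one instance.
Optimal: Ember→Machine M4 (2290 ops/s), Nimbus→Machine M3 (2231 ops/s), Umbra→Machine M6 (1140 ops/s), Iris→Machine M1 (2130 ops/s) — total 2290+2231+1140+2130 = 7791 ops/s.
Max-entry greedy (repeatedly take the single best remaining cell) gives 7304 ops/s, worse by 487.
Next-best assignment: Ember→Machine M4, Nimbus→Machine M1, Umbra→Machine M6, Iris→Machine M3 = 7448 ops/s.
Swapping Ember↔Nimbus (Ember→Machine M3 942 ops/s, Nimbus→Machine M4 2265 ops/s) loses 1314.

Max total: 7791 ops/s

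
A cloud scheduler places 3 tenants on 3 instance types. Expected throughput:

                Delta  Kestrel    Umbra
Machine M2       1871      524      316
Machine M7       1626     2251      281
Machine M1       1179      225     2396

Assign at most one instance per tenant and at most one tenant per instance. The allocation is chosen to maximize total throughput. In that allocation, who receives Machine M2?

Delta receives Machine M2.

Optimal: Delta→Machine M2 (1871 ops/s), Kestrel→Machine M7 (2251 ops/s), Umbra→Machine M1 (2396 ops/s) — total 1871+2251+2396 = 6518 ops/s.
Next-best assignment: Delta→Machine M7, Kestrel→Machine M2, Umbra→Machine M1 = 4546 ops/s.
Checked against all permutations: 6518 ops/s is optimal.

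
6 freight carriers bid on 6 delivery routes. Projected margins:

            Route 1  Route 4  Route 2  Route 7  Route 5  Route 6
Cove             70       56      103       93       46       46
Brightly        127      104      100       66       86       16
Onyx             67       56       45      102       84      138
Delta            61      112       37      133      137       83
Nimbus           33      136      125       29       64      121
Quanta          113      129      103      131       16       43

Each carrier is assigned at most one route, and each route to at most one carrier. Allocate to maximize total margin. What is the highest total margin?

Max total: $772k

Optimal: Cove→Route 2 ($103k), Brightly→Route 1 ($127k), Onyx→Route 6 ($138k), Delta→Route 5 ($137k), Nimbus→Route 4 ($136k), Quanta→Route 7 ($131k) — total 103+127+138+137+136+131 = $772k.
Column-greedy (each route in turn goes to its best remaining carrier) gives $626k, worse by 146.
Next-best assignment: Cove→Route 7, Brightly→Route 1, Onyx→Route 6, Delta→Route 5, Nimbus→Route 2, Quanta→Route 4 = $749k.
Checked against all permutations: $772k is optimal.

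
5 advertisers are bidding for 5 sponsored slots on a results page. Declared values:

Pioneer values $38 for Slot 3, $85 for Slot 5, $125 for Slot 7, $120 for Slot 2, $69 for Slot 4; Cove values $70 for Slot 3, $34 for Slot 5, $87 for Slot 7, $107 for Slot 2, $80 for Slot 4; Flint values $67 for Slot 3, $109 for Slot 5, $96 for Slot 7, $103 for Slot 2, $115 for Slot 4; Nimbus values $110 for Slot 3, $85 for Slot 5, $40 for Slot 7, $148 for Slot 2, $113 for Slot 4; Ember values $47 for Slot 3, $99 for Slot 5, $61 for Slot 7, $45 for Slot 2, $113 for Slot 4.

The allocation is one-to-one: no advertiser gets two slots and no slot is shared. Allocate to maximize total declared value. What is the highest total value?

Optimal: Pioneer→Slot 7 ($125), Cove→Slot 3 ($70), Flint→Slot 5 ($109), Nimbus→Slot 2 ($148), Ember→Slot 4 ($113) — total 125+70+109+148+113 = $565.
Every other assignment is strictly worse.

Max total: $565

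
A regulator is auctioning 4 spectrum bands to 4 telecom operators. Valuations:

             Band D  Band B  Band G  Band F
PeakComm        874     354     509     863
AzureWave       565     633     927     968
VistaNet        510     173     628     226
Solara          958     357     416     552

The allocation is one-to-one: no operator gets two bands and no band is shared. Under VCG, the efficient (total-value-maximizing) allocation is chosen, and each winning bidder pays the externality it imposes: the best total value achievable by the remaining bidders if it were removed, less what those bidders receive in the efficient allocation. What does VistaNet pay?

VistaNet pays $294M.

Efficient allocation: PeakComm→Band F ($863M), AzureWave→Band B ($633M), VistaNet→Band G ($628M), Solara→Band D ($958M); total welfare W = $3082M.
VistaNet receives Band G at value $628M, so the others get W − 628 = $2454M.
Without VistaNet: best allocation of the remaining 3 bidders over all 4 bands is PeakComm→Band F ($863M), AzureWave→Band G ($927M), Solara→Band D ($958M), total $2748M.
VCG payment = (others' best without VistaNet) − (others' welfare with VistaNet) = 2748 − 2454 = $294M.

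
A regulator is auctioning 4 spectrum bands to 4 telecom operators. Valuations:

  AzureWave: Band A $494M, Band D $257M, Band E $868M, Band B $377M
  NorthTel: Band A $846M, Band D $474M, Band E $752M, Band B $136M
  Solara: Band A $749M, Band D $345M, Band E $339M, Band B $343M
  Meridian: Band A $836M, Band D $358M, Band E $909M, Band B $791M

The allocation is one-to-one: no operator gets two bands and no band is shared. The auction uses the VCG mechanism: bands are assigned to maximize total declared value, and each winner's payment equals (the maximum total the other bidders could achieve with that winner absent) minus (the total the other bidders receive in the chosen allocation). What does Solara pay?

Efficient allocation: AzureWave→Band E ($868M), NorthTel→Band D ($474M), Solara→Band A ($749M), Meridian→Band B ($791M); total welfare W = $2882M.
Solara receives Band A at value $749M, so the others get W − 749 = $2133M.
Without Solara: best allocation of the remaining 3 bidders over all 4 bands is AzureWave→Band E ($868M), NorthTel→Band A ($846M), Meridian→Band B ($791M), total $2505M.
VCG payment = (others' best without Solara) − (others' welfare with Solara) = 2505 − 2133 = $372M.

Solara pays $372M.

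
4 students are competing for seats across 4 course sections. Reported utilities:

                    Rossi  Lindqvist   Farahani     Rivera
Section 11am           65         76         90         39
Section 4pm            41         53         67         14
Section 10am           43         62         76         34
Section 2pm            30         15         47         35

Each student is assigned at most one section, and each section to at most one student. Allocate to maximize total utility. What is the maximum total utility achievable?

Treat this as an assignment problem: match each student to one section.
Optimal: Rossi→Section 11am (65 points), Lindqvist→Section 4pm (53 points), Farahani→Section 10am (76 points), Rivera→Section 2pm (35 points) — total 65+53+76+35 = 229 points.
Column-greedy (each section in turn goes to its best remaining student) gives 221 points, worse by 8.

Maximum total: 229 points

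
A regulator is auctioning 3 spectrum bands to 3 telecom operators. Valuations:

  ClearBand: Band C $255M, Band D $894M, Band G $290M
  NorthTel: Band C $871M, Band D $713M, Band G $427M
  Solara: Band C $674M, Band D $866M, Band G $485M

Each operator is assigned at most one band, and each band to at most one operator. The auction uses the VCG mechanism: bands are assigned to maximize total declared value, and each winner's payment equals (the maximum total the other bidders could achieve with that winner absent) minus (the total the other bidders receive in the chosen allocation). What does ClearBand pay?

Efficient allocation: ClearBand→Band D ($894M), NorthTel→Band C ($871M), Solara→Band G ($485M); total welfare W = $2250M.
ClearBand receives Band D at value $894M, so the others get W − 894 = $1356M.
Without ClearBand: best allocation of the remaining 2 bidders over all 3 bands is NorthTel→Band C ($871M), Solara→Band D ($866M), total $1737M.
VCG payment = (others' best without ClearBand) − (others' welfare with ClearBand) = 1737 − 1356 = $381M.

ClearBand pays $381M.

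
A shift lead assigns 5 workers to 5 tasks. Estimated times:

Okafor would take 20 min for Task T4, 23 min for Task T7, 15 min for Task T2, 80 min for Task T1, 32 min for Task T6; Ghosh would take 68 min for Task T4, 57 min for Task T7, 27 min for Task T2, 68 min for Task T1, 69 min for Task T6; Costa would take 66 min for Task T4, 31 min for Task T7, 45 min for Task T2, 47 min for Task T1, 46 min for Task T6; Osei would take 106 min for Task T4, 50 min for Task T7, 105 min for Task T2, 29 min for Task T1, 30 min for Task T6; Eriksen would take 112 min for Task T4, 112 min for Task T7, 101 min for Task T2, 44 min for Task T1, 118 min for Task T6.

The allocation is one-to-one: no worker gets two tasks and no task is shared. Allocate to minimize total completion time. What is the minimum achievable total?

Optimal: Okafor→Task T4 (20 min), Ghosh→Task T2 (27 min), Costa→Task T7 (31 min), Osei→Task T6 (30 min), Eriksen→Task T1 (44 min) — total 20+27+31+30+44 = 152 min.
Swapping Costa↔Ghosh (Costa→Task T2 45 min, Ghosh→Task T7 57 min) adds 44.
Every other assignment is strictly worse.

Min total: 152 min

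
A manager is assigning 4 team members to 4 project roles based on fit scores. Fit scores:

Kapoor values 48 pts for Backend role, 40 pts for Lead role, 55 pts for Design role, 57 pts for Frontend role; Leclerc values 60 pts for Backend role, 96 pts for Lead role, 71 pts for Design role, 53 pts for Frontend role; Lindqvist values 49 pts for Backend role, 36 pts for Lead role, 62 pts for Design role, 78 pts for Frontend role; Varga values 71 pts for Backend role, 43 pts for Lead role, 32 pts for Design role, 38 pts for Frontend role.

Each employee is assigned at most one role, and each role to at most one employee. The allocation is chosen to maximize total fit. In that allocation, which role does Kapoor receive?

Kapoor receives Design role.

Optimal: Kapoor→Design role (55 pts), Leclerc→Lead role (96 pts), Lindqvist→Frontend role (78 pts), Varga→Backend role (71 pts) — total 55+96+78+71 = 300 pts.
Row-greedy (each employee in turn takes its best remaining role) gives 286 pts, worse by 14.
Next-best assignment: Kapoor→Frontend role, Leclerc→Lead role, Lindqvist→Design role, Varga→Backend role = 286 pts.
Kapoor's own top role is Frontend role (57 pts), but forcing Kapoor→Frontend role and reassigning the rest optimally gives only 286 pts — worse by 14.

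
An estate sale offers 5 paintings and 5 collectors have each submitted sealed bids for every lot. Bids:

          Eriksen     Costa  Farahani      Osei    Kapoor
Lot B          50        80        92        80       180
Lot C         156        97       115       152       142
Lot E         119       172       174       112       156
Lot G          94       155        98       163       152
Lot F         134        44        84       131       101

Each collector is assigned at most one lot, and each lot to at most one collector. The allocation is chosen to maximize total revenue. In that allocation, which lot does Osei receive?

Optimal: Eriksen→Lot C ($156), Costa→Lot G ($155), Farahani→Lot E ($174), Osei→Lot F ($131), Kapoor→Lot B ($180) — total 156+155+174+131+180 = $796.
Max-entry greedy (repeatedly take the single best remaining cell) gives $717, worse by 79.
No other one-to-one assignment exceeds $796.
Osei's own top lot is Lot G ($163), but forcing Osei→Lot G and reassigning the rest optimally gives only $764 — worse by 32.

Osei receives Lot F.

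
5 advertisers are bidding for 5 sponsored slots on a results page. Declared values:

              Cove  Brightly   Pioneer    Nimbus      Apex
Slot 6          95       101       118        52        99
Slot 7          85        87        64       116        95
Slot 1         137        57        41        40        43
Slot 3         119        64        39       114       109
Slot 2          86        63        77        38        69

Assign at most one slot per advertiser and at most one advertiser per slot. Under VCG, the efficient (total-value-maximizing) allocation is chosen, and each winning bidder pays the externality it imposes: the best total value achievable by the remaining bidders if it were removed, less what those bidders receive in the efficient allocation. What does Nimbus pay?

Nimbus pays $24.

Efficient allocation: Cove→Slot 1 ($137), Brightly→Slot 2 ($63), Pioneer→Slot 6 ($118), Nimbus→Slot 7 ($116), Apex→Slot 3 ($109); total welfare W = $543.
Nimbus receives Slot 7 at value $116, so the others get W − 116 = $427.
Without Nimbus: best allocation of the remaining 4 bidders over all 5 slots is Cove→Slot 1 ($137), Brightly→Slot 7 ($87), Pioneer→Slot 6 ($118), Apex→Slot 3 ($109), total $451.
VCG payment = (others' best without Nimbus) − (others' welfare with Nimbus) = 451 − 427 = $24.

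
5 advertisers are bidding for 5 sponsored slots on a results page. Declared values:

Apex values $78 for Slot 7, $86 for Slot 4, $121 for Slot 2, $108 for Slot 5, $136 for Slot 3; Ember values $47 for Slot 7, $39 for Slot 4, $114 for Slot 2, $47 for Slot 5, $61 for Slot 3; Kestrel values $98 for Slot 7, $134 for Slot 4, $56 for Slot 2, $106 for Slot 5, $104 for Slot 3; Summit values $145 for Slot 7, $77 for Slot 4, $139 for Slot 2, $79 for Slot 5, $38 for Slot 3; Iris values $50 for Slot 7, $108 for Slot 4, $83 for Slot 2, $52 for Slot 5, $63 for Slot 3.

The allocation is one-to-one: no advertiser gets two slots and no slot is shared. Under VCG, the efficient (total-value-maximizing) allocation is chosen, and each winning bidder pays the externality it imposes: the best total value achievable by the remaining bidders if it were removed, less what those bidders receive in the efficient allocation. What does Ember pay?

Efficient allocation: Apex→Slot 3 ($136), Ember→Slot 2 ($114), Kestrel→Slot 5 ($106), Summit→Slot 7 ($145), Iris→Slot 4 ($108); total welfare W = $609.
Ember receives Slot 2 at value $114, so the others get W − 114 = $495.
Without Ember: best allocation of the remaining 4 bidders over all 5 slots is Apex→Slot 3 ($136), Kestrel→Slot 4 ($134), Summit→Slot 7 ($145), Iris→Slot 2 ($83), total $498.
VCG payment = (others' best without Ember) − (others' welfare with Ember) = 498 − 495 = $3.

Ember pays $3.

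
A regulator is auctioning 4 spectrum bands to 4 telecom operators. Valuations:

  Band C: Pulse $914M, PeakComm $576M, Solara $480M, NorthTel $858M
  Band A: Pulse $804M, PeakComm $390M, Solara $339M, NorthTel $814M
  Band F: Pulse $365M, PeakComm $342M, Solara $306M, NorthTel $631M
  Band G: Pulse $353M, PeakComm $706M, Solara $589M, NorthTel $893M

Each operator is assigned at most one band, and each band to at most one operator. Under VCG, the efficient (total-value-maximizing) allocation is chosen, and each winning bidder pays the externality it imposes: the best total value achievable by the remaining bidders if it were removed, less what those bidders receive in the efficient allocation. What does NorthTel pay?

NorthTel pays $64M.

Efficient allocation: Pulse→Band C ($914M), PeakComm→Band G ($706M), Solara→Band F ($306M), NorthTel→Band A ($814M); total welfare W = $2740M.
NorthTel receives Band A at value $814M, so the others get W − 814 = $1926M.
Without NorthTel: best allocation of the remaining 3 bidders over all 4 bands is Pulse→Band A ($804M), PeakComm→Band G ($706M), Solara→Band C ($480M), total $1990M.
VCG payment = (others' best without NorthTel) − (others' welfare with NorthTel) = 1990 − 1926 = $64M.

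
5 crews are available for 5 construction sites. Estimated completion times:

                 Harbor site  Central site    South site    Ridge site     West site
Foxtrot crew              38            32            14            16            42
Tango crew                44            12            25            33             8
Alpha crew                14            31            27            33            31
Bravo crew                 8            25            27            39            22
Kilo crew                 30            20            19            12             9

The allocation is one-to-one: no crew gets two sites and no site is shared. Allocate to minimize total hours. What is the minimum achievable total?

Optimal: Foxtrot crew→Ridge site (16 hours), Tango crew→Central site (12 hours), Alpha crew→South site (27 hours), Bravo crew→Harbor site (8 hours), Kilo crew→West site (9 hours) — total 16+12+27+8+9 = 72 hours.
Min-entry greedy (repeatedly take the single cheapest remaining cell) gives 73 hours, worse by 1.

Minimum total: 72 hours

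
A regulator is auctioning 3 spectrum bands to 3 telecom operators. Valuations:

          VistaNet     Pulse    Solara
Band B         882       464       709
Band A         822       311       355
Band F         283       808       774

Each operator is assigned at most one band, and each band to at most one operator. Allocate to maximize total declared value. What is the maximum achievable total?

Maximum total: $2339M

Treat this as an assignment problem: match each operator to one band.
Optimal: VistaNet→Band A ($822M), Pulse→Band F ($808M), Solara→Band B ($709M) — total 822+808+709 = $2339M.
Row-greedy (each operator in turn takes its best remaining band) gives $2045M, worse by 294.
Swapping Pulse↔Solara (Pulse→Band B $464M, Solara→Band F $774M) loses 279.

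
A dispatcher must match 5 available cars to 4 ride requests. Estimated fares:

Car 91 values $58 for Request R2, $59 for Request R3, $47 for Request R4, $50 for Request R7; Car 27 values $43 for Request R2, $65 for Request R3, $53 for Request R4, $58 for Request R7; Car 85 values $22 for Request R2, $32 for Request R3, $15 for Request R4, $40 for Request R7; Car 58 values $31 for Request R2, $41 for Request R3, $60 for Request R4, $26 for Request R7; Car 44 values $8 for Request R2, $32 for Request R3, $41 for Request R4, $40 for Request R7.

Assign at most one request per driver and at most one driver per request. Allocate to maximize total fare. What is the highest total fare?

Maximum total: $223

This is the linear assignment problem.
Optimal: Car 91→Request R2 ($58), Car 27→Request R3 ($65), Car 58→Request R4 ($60), Car 85→Request R7 ($40) — total 58+65+60+40 = $223.
Row-greedy (each driver in turn takes its best remaining request) gives $199, worse by 24.
Swapping Car 91↔Car 58 (Car 91→Request R4 $47, Car 58→Request R2 $31) loses 40.
No other one-to-one assignment exceeds $223.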